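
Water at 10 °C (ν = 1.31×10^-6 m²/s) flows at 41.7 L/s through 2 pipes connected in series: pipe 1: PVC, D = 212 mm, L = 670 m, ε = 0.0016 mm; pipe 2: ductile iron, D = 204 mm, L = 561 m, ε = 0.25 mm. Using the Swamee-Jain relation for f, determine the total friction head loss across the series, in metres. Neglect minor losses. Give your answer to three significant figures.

H ≈ 8.57 m

Pipe 1: V = 1.181 m/s, Re = 1.91×10^5, ε/D = 7.55×10^-6, f = 0.01574, h_1 = f(L/D)V²/2g = 3.538 m
Pipe 2: V = 1.276 m/s, Re = 1.99×10^5, ε/D = 0.00123, f = 0.02205, h_2 = f(L/D)V²/2g = 5.030 m
Series → Q common, losses add: H = Σh = 8.567 m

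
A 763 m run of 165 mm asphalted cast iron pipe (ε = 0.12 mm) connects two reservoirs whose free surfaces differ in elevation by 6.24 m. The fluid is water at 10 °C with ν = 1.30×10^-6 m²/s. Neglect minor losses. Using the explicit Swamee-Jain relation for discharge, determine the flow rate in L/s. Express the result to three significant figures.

Q ≈ 24.3 L/s

Swamee-Jain (Type II): Q = -0.965·√(gD⁵h_f/L)·ln[ε/(3.7D) + √(3.17ν²L/(gD³h_f))]
√(gD⁵h_f/L) = √(9.81·0.165⁵·6.24/763) = 0.003132
ε/(3.7D) = 1.97×10^-4; √(3.17ν²L/(gD³h_f)) = 1.22×10^-4
Q = -0.965·0.003132·ln(3.185×10^-4) = 0.02434 m³/s
Check: V = 1.14 m/s, Re = 1.44×10^5, f = 0.02058, h_f = 6.28 m ≈ 6.24 m ✓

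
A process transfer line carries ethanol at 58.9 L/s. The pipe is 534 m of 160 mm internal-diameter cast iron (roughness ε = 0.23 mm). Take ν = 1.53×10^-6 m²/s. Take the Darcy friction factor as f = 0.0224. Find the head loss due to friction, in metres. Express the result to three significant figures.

V = 4Q/(πD²) = 4·0.0589/(π·0.160²) = 2.929 m/s
h_f = f(L/D)V²/(2g) = 0.02240·(534/0.160)·2.929²/(2·9.81) = 32.70 m

h_f ≈ 32.7 m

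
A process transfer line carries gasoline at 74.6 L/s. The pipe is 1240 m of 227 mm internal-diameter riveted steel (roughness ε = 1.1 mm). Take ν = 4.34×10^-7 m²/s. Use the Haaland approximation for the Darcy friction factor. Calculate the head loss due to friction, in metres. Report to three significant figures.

V = 4Q/(πD²) = 4·0.0746/(π·0.227²) = 1.843 m/s
Re = VD/ν = 1.843·0.227/4.34×10^-7 = 9.64×10^5 → turbulent
ε/D = 1.1/227 = 0.00485
Haaland: f = 0.03023
h_f = f(L/D)V²/(2g) = 0.03023·(1240/0.227)·1.843²/(2·9.81) = 28.60 m

h_f ≈ 28.6 m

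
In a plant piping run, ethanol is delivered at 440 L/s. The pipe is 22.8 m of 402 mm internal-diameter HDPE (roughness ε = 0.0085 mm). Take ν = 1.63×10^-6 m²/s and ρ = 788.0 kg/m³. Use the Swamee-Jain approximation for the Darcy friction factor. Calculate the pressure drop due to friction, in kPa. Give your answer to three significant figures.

V = 4Q/(πD²) = 4·0.440/(π·0.402²) = 3.467 m/s
Re = VD/ν = 3.467·0.402/1.63×10^-6 = 8.55×10^5 → turbulent
ε/D = 0.0085/402 = 2.11×10^-5
Swamee-Jain: f = 0.01238
h_f = f(L/D)V²/(2g) = 0.01238·(22.8/0.402)·3.467²/(2·9.81) = 0.4299 m
Δp = ρg·h_f = 788.0·9.81·0.4299 = 3.324 kPa

Δp ≈ 3.32 kPa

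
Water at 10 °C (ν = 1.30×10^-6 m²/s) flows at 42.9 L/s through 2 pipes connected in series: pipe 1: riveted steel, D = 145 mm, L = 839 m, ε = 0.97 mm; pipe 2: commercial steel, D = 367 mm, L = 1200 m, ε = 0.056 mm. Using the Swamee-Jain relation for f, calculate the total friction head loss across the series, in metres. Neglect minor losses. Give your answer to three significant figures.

Pipe 1: V = 2.598 m/s, Re = 2.90×10^5, ε/D = 0.00669, f = 0.03363, h_1 = f(L/D)V²/2g = 66.95 m
Pipe 2: V = 0.4055 m/s, Re = 1.14×10^5, ε/D = 1.53×10^-4, f = 0.01831, h_2 = f(L/D)V²/2g = 0.5019 m
Series → Q common, losses add: H = Σh = 67.45 m

H ≈ 67.4 m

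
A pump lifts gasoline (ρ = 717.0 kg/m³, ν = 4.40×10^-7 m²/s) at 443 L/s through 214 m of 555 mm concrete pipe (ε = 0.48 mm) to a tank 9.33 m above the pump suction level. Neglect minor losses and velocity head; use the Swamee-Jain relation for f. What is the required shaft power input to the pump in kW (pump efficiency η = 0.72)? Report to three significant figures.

P_shaft ≈ 45.8 kW

V = 4Q/(πD²) = 1.831 m/s; Re = 2.31×10^6; ε/D = 8.65×10^-4; f = 0.01917
h_f = f(L/D)V²/2g = 1.263 m
Total head H = z + h_f = 9.33 + 1.263 = 10.59 m
P_hyd = ρgQH = 717.0·9.81·0.443·10.59 = 33.01 kW
P_shaft = P_hyd/η = 33.01/0.72 = 45.84 kW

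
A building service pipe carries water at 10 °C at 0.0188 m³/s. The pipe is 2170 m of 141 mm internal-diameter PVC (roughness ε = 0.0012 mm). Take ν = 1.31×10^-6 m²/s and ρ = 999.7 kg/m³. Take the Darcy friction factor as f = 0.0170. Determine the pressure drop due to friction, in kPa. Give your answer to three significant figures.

V = 4Q/(πD²) = 4·0.0188/(π·0.141²) = 1.204 m/s
h_f = f(L/D)V²/(2g) = 0.01700·(2170/0.141)·1.204²/(2·9.81) = 19.33 m
Δp = ρg·h_f = 999.7·9.81·19.33 = 189.6 kPa

Δp ≈ 190 kPa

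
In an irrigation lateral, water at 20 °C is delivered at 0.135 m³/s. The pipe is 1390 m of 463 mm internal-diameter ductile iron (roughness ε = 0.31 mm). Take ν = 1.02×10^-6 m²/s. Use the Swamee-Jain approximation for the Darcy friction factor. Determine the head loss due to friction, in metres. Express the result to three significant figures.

h_f ≈ 1.87 m

V = 4Q/(πD²) = 4·0.135/(π·0.463²) = 0.8018 m/s
Re = VD/ν = 0.8018·0.463/1.02×10^-6 = 3.64×10^5 → turbulent
ε/D = 0.31/463 = 6.70×10^-4
Swamee-Jain: f = 0.01904
h_f = f(L/D)V²/(2g) = 0.01904·(1390/0.463)·0.8018²/(2·9.81) = 1.873 m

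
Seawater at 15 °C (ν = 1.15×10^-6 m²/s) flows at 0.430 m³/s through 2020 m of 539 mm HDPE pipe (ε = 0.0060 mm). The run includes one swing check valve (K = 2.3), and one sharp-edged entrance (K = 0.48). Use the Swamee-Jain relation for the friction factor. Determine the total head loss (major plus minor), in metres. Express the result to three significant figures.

V = 4Q/(πD²) = 1.885 m/s; V²/2g = 0.1810 m
Re = 8.83×10^5, ε/D = 1.11×10^-5 → f = 0.01211 (Swamee-Jain)
Major: h_f = f(L/D)·V²/2g = 0.01211·3748·0.1810 = 8.213 m
Minor: ΣK = 2.78; h_m = ΣK·V²/2g = 0.5032 m
Total H_L = 8.213 + 0.5032 = 8.716 m

H_L ≈ 8.72 m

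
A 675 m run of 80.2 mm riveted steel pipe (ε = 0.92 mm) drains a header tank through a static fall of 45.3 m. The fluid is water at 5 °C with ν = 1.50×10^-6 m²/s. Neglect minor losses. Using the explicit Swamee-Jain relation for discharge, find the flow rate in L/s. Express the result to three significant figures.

Q ≈ 8.17 L/s

Swamee-Jain (Type II): Q = -0.965·√(gD⁵h_f/L)·ln[ε/(3.7D) + √(3.17ν²L/(gD³h_f))]
√(gD⁵h_f/L) = √(9.81·0.0802⁵·45.3/675) = 0.001478
ε/(3.7D) = 0.00310; √(3.17ν²L/(gD³h_f)) = 1.45×10^-4
Q = -0.965·0.001478·ln(0.003245) = 0.008173 m³/s
Check: V = 1.62 m/s, Re = 8.65×10^4, f = 0.04063, h_f = 45.6 m ≈ 45.3 m ✓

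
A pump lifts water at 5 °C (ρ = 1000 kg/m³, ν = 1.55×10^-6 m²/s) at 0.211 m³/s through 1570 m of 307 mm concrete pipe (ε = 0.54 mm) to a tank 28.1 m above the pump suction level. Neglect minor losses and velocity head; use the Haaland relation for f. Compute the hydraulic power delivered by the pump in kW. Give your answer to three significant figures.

P_hyd ≈ 159 kW

V = 4Q/(πD²) = 2.850 m/s; Re = 5.65×10^5; ε/D = 0.00176; f = 0.02300
h_f = f(L/D)V²/2g = 48.71 m
Total head H = z + h_f = 28.1 + 48.71 = 76.81 m
P_hyd = ρgQH = 1000·9.81·0.211·76.81 = 159.0 kW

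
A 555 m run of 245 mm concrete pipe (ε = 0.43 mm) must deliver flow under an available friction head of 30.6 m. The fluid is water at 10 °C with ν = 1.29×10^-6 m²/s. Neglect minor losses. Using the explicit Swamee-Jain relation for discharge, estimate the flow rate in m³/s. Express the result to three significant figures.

Swamee-Jain (Type II): Q = -0.965·√(gD⁵h_f/L)·ln[ε/(3.7D) + √(3.17ν²L/(gD³h_f))]
√(gD⁵h_f/L) = √(9.81·0.245⁵·30.6/555) = 0.02185
ε/(3.7D) = 4.74×10^-4; √(3.17ν²L/(gD³h_f)) = 2.58×10^-5
Q = -0.965·0.02185·ln(5.001×10^-4) = 0.1603 m³/s
Check: V = 3.40 m/s, Re = 6.46×10^5, f = 0.02304, h_f = 30.7 m ≈ 30.6 m ✓

Q ≈ 0.160 m³/s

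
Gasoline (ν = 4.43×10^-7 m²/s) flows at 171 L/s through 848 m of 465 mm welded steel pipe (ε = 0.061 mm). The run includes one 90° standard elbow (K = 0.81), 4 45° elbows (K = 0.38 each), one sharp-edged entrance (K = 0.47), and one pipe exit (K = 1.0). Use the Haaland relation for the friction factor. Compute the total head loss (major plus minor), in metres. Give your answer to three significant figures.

H_L ≈ 1.49 m

V = 4Q/(πD²) = 1.007 m/s; V²/2g = 0.05168 m
Re = 1.06×10^6, ε/D = 1.31×10^-4 → f = 0.01371 (Haaland)
Major: h_f = f(L/D)·V²/2g = 0.01371·1824·0.05168 = 1.292 m
Minor: ΣK = 3.80; h_m = ΣK·V²/2g = 0.1964 m
Total H_L = 1.292 + 0.1964 = 1.489 m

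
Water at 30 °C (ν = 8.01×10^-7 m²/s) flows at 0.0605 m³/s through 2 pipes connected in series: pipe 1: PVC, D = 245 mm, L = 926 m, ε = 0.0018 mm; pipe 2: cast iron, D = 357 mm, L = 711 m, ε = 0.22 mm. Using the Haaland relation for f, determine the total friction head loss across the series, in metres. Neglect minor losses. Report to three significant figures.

H ≈ 5.05 m

Pipe 1: V = 1.283 m/s, Re = 3.93×10^5, ε/D = 7.35×10^-6, f = 0.01372, h_1 = f(L/D)V²/2g = 4.352 m
Pipe 2: V = 0.6044 m/s, Re = 2.69×10^5, ε/D = 6.16×10^-4, f = 0.01884, h_2 = f(L/D)V²/2g = 0.6985 m
Series → Q common, losses add: H = Σh = 5.050 m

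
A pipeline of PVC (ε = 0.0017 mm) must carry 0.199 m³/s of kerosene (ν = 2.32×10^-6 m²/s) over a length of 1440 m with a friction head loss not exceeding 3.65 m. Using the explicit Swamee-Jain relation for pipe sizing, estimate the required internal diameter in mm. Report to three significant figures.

Swamee-Jain (Type III): D = 0.66·[ε^1.25·(LQ²/(gh_f))^4.75 + ν·Q^9.4·(L/(gh_f))^5.2]^0.04
LQ²/(gh_f) = 1.593; L/(gh_f) = 40.22
Term 1 = ε^1.25·(…)^4.75 = 5.60×10^-7; Term 2 = ν·Q^9.4·(…)^5.2 = 1.31×10^-4
D = 0.66·(5.60×10^-7 + 1.31×10^-4)^0.04 = 0.4617 m = 462 mm
Check: V = 1.19 m/s, Re = 2.37×10^5, f = 0.01507, h_f = 3.39 m ≈ 3.65 m ✓

D ≈ 462 mm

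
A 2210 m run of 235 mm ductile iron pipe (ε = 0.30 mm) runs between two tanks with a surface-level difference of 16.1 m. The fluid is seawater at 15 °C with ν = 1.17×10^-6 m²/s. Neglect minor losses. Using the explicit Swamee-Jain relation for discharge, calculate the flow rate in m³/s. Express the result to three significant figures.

Swamee-Jain (Type II): Q = -0.965·√(gD⁵h_f/L)·ln[ε/(3.7D) + √(3.17ν²L/(gD³h_f))]
√(gD⁵h_f/L) = √(9.81·0.235⁵·16.1/2210) = 0.007157
ε/(3.7D) = 3.45×10^-4; √(3.17ν²L/(gD³h_f)) = 6.84×10^-5
Q = -0.965·0.007157·ln(4.134×10^-4) = 0.05381 m³/s
Check: V = 1.24 m/s, Re = 2.49×10^5, f = 0.02199, h_f = 16.2 m ≈ 16.1 m ✓

Q ≈ 0.0538 m³/s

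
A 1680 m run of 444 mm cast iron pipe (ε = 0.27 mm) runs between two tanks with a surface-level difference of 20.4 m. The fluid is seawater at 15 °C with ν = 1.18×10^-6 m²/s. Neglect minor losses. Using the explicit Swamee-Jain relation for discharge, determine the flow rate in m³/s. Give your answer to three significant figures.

Q ≈ 0.376 m³/s

Swamee-Jain (Type II): Q = -0.965·√(gD⁵h_f/L)·ln[ε/(3.7D) + √(3.17ν²L/(gD³h_f))]
√(gD⁵h_f/L) = √(9.81·0.444⁵·20.4/1680) = 0.04534
ε/(3.7D) = 1.64×10^-4; √(3.17ν²L/(gD³h_f)) = 2.06×10^-5
Q = -0.965·0.04534·ln(1.849×10^-4) = 0.3761 m³/s
Check: V = 2.43 m/s, Re = 9.14×10^5, f = 0.01803, h_f = 20.5 m ≈ 20.4 m ✓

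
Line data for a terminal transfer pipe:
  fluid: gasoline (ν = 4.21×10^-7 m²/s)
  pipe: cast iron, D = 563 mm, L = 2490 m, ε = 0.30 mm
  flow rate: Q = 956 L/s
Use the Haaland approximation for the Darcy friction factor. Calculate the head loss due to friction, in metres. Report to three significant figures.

h_f ≈ 56.7 m

V = 4Q/(πD²) = 4·0.956/(π·0.563²) = 3.840 m/s
Re = VD/ν = 3.840·0.563/4.21×10^-7 = 5.14×10^6 → turbulent
ε/D = 0.30/563 = 5.33×10^-4
Haaland: f = 0.01706
h_f = f(L/D)V²/(2g) = 0.01706·(2490/0.563)·3.840²/(2·9.81) = 56.71 m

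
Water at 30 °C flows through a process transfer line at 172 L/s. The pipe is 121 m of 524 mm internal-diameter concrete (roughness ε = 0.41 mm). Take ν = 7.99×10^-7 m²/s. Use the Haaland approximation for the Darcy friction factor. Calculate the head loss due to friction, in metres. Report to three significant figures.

V = 4Q/(πD²) = 4·0.172/(π·0.524²) = 0.7976 m/s
Re = VD/ν = 0.7976·0.524/7.99×10^-7 = 5.23×10^5 → turbulent
ε/D = 0.41/524 = 7.82×10^-4
Haaland: f = 0.01914
h_f = f(L/D)V²/(2g) = 0.01914·(121/0.524)·0.7976²/(2·9.81) = 0.1433 m

h_f ≈ 0.143 m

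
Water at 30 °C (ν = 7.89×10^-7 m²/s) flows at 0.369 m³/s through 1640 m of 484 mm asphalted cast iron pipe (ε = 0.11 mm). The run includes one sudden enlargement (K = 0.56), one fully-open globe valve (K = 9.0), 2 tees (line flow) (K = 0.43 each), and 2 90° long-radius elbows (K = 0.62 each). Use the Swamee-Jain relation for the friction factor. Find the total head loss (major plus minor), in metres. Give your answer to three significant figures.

V = 4Q/(πD²) = 2.006 m/s; V²/2g = 0.2050 m
Re = 1.23×10^6, ε/D = 2.27×10^-4 → f = 0.01491 (Swamee-Jain)
Major: h_f = f(L/D)·V²/2g = 0.01491·3388·0.2050 = 10.36 m
Minor: ΣK = 11.7; h_m = ΣK·V²/2g = 2.391 m
Total H_L = 10.36 + 2.391 = 12.75 m

H_L ≈ 12.7 m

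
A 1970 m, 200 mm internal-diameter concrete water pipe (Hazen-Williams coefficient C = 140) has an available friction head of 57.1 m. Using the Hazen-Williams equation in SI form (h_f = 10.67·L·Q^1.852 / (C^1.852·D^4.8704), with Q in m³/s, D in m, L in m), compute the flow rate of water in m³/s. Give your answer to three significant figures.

Q ≈ 0.0836 m³/s

Rearranging: Q = [h_f·C^1.852·D^4.8704 / (10.67·L)]^(1/1.852)
Q = [57.1·140^1.852·0.200^4.8704 / (10.67·1970)]^0.540 = 0.08365 m³/s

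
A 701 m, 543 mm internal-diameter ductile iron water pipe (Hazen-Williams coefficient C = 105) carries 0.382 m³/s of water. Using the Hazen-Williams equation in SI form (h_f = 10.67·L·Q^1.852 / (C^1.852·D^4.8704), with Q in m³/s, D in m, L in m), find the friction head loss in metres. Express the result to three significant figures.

h_f = 10.67·701·0.382^1.852 / (105^1.852·0.543^4.8704) = 4.449 m

h_f ≈ 4.45 m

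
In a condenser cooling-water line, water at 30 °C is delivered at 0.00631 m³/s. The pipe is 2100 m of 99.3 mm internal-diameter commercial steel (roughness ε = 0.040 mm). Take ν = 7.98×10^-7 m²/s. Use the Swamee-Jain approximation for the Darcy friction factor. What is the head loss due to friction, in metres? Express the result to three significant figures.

V = 4Q/(πD²) = 4·0.00631/(π·0.0993²) = 0.8148 m/s
Re = VD/ν = 0.8148·0.0993/7.98×10^-7 = 1.01×10^5 → turbulent
ε/D = 0.040/99.3 = 4.03×10^-4
Swamee-Jain: f = 0.01995
h_f = f(L/D)V²/(2g) = 0.01995·(2100/0.0993)·0.8148²/(2·9.81) = 14.27 m

h_f ≈ 14.3 m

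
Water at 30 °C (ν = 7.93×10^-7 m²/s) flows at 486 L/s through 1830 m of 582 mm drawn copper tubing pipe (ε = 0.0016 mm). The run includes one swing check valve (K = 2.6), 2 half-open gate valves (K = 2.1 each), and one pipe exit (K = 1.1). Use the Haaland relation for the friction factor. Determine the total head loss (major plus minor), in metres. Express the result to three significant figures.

V = 4Q/(πD²) = 1.827 m/s; V²/2g = 0.1701 m
Re = 1.34×10^6, ε/D = 2.75×10^-6 → f = 0.01109 (Haaland)
Major: h_f = f(L/D)·V²/2g = 0.01109·3144·0.1701 = 5.932 m
Minor: ΣK = 7.90; h_m = ΣK·V²/2g = 1.344 m
Total H_L = 5.932 + 1.344 = 7.275 m

H_L ≈ 7.28 m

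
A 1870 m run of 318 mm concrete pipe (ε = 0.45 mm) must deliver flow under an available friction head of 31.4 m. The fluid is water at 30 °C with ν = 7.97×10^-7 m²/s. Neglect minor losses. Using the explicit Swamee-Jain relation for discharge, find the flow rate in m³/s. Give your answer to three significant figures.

Swamee-Jain (Type II): Q = -0.965·√(gD⁵h_f/L)·ln[ε/(3.7D) + √(3.17ν²L/(gD³h_f))]
√(gD⁵h_f/L) = √(9.81·0.318⁵·31.4/1870) = 0.02314
ε/(3.7D) = 3.82×10^-4; √(3.17ν²L/(gD³h_f)) = 1.95×10^-5
Q = -0.965·0.02314·ln(4.020×10^-4) = 0.1746 m³/s
Check: V = 2.20 m/s, Re = 8.77×10^5, f = 0.02176, h_f = 31.5 m ≈ 31.4 m ✓

Q ≈ 0.175 m³/s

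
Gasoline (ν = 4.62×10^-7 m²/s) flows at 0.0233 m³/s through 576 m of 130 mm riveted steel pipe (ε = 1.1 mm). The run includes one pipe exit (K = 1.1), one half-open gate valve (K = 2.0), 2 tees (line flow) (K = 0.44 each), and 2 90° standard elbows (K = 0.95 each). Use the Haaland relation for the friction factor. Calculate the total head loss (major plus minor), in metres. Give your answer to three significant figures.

H_L ≈ 26.0 m

V = 4Q/(πD²) = 1.755 m/s; V²/2g = 0.1571 m
Re = 4.94×10^5, ε/D = 0.00846 → f = 0.03605 (Haaland)
Major: h_f = f(L/D)·V²/2g = 0.03605·4431·0.1571 = 25.09 m
Minor: ΣK = 5.88; h_m = ΣK·V²/2g = 0.9235 m
Total H_L = 25.09 + 0.9235 = 26.01 m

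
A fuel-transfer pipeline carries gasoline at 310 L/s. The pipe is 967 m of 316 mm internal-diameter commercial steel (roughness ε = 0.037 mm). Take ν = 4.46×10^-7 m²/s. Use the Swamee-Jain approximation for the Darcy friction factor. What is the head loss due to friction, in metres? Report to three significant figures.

V = 4Q/(πD²) = 4·0.310/(π·0.316²) = 3.953 m/s
Re = VD/ν = 3.953·0.316/4.46×10^-7 = 2.80×10^6 → turbulent
ε/D = 0.037/316 = 1.17×10^-4
Swamee-Jain: f = 0.01297
h_f = f(L/D)V²/(2g) = 0.01297·(967/0.316)·3.953²/(2·9.81) = 31.60 m

h_f ≈ 31.6 m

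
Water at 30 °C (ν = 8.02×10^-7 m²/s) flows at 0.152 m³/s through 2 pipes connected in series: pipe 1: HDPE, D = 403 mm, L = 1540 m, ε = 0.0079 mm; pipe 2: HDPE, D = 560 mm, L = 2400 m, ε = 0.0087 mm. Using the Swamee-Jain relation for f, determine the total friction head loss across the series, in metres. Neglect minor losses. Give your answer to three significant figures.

Pipe 1: V = 1.192 m/s, Re = 5.99×10^5, ε/D = 1.96×10^-5, f = 0.01302, h_1 = f(L/D)V²/2g = 3.602 m
Pipe 2: V = 0.6171 m/s, Re = 4.31×10^5, ε/D = 1.55×10^-5, f = 0.01367, h_2 = f(L/D)V²/2g = 1.137 m
Series → Q common, losses add: H = Σh = 4.739 m

H ≈ 4.74 m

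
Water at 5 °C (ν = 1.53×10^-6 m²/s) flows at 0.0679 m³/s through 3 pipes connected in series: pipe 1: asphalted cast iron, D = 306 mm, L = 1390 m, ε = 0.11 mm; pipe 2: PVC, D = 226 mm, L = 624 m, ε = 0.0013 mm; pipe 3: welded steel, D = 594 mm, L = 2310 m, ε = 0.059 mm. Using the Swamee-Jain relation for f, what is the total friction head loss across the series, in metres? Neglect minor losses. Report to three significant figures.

H ≈ 9.86 m

Pipe 1: V = 0.9233 m/s, Re = 1.85×10^5, ε/D = 3.59×10^-4, f = 0.01831, h_1 = f(L/D)V²/2g = 3.613 m
Pipe 2: V = 1.693 m/s, Re = 2.50×10^5, ε/D = 5.75×10^-6, f = 0.01494, h_2 = f(L/D)V²/2g = 6.023 m
Pipe 3: V = 0.2450 m/s, Re = 9.51×10^4, ε/D = 9.93×10^-5, f = 0.01862, h_3 = f(L/D)V²/2g = 0.2216 m
Series → Q common, losses add: H = Σh = 9.858 m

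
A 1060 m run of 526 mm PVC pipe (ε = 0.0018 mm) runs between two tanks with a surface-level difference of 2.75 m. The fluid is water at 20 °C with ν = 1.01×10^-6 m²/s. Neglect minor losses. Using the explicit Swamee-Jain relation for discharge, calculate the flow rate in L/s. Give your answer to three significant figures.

Swamee-Jain (Type II): Q = -0.965·√(gD⁵h_f/L)·ln[ε/(3.7D) + √(3.17ν²L/(gD³h_f))]
√(gD⁵h_f/L) = √(9.81·0.526⁵·2.75/1060) = 0.03201
ε/(3.7D) = 9.25×10^-7; √(3.17ν²L/(gD³h_f)) = 2.95×10^-5
Q = -0.965·0.03201·ln(3.047×10^-5) = 0.3212 m³/s
Check: V = 1.48 m/s, Re = 7.70×10^5, f = 0.01221, h_f = 2.74 m ≈ 2.75 m ✓

Q ≈ 321 L/s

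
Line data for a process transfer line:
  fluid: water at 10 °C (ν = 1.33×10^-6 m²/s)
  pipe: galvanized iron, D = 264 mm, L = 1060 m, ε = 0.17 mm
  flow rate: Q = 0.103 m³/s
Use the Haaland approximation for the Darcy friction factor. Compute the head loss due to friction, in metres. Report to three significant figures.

h_f ≈ 13.5 m

V = 4Q/(πD²) = 4·0.103/(π·0.264²) = 1.882 m/s
Re = VD/ν = 1.882·0.264/1.33×10^-6 = 3.74×10^5 → turbulent
ε/D = 0.17/264 = 6.44×10^-4
Haaland: f = 0.01866
h_f = f(L/D)V²/(2g) = 0.01866·(1060/0.264)·1.882²/(2·9.81) = 13.52 m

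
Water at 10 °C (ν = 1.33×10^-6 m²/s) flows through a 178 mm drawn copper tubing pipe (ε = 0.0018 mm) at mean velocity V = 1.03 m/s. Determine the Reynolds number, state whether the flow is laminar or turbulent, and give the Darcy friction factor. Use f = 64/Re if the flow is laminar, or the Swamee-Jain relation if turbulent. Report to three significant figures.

Re = VD/ν = 1.030·0.178/1.33×10^-6 = 1.38×10^5
Re > 4000 → turbulent; ε/D = 1.01×10^-5
Swamee-Jain: f = 0.01680

Re ≈ 1.38×10^5; turbulent; f ≈ 0.0168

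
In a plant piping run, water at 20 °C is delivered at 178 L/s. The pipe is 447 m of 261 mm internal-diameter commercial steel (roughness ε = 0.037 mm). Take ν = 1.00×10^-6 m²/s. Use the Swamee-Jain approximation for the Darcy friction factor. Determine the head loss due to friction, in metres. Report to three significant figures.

V = 4Q/(πD²) = 4·0.178/(π·0.261²) = 3.327 m/s
Re = VD/ν = 3.327·0.261/1.00×10^-6 = 8.68×10^5 → turbulent
ε/D = 0.037/261 = 1.42×10^-4
Swamee-Jain: f = 0.01423
h_f = f(L/D)V²/(2g) = 0.01423·(447/0.261)·3.327²/(2·9.81) = 13.75 m

h_f ≈ 13.7 m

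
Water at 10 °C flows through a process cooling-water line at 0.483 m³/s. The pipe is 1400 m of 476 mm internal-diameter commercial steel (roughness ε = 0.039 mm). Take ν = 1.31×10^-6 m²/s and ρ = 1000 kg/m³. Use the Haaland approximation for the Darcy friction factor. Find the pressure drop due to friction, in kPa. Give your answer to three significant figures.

Δp ≈ 142 kPa

V = 4Q/(πD²) = 4·0.483/(π·0.476²) = 2.714 m/s
Re = VD/ν = 2.714·0.476/1.31×10^-6 = 9.86×10^5 → turbulent
ε/D = 0.039/476 = 8.19×10^-5
Haaland: f = 0.01307
h_f = f(L/D)V²/(2g) = 0.01307·(1400/0.476)·2.714²/(2·9.81) = 14.43 m
Δp = ρg·h_f = 1000·9.81·14.43 = 141.6 kPa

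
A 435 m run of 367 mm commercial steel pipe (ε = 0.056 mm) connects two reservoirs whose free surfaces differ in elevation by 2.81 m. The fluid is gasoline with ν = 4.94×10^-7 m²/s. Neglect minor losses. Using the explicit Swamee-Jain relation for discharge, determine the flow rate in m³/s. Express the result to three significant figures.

Q ≈ 0.194 m³/s

Swamee-Jain (Type II): Q = -0.965·√(gD⁵h_f/L)·ln[ε/(3.7D) + √(3.17ν²L/(gD³h_f))]
√(gD⁵h_f/L) = √(9.81·0.367⁵·2.81/435) = 0.02054
ε/(3.7D) = 4.12×10^-5; √(3.17ν²L/(gD³h_f)) = 1.57×10^-5
Q = -0.965·0.02054·ln(5.696×10^-5) = 0.1937 m³/s
Check: V = 1.83 m/s, Re = 1.36×10^6, f = 0.01396, h_f = 2.83 m ≈ 2.81 m ✓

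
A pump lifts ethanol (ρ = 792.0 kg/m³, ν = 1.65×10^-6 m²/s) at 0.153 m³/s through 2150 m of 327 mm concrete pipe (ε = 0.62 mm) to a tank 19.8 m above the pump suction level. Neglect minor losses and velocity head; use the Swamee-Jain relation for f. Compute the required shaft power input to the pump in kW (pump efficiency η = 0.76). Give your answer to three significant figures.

V = 4Q/(πD²) = 1.822 m/s; Re = 3.61×10^5; ε/D = 0.00190; f = 0.02375
h_f = f(L/D)V²/2g = 26.42 m
Total head H = z + h_f = 19.8 + 26.42 = 46.22 m
P_hyd = ρgQH = 792.0·9.81·0.153·46.22 = 54.94 kW
P_shaft = P_hyd/η = 54.94/0.76 = 72.29 kW

P_shaft ≈ 72.3 kW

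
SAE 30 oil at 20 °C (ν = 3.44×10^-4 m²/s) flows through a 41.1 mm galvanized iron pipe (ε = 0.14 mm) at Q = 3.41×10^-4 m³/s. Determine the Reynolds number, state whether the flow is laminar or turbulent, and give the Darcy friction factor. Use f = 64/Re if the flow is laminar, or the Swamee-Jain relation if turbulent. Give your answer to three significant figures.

V = 4Q/(πD²) = 0.2570 m/s
Re = VD/ν = 0.2570·0.0411/3.44×10^-4 = 30.7
Re < 2300 → laminar → f = 64/Re = 2.084

Re ≈ 30.7; laminar; f = 64/Re ≈ 2.08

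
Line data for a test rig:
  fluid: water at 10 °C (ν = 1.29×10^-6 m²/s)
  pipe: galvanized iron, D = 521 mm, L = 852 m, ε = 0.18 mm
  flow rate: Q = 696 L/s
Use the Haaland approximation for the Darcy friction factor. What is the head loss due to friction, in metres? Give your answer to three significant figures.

V = 4Q/(πD²) = 4·0.696/(π·0.521²) = 3.265 m/s
Re = VD/ν = 3.265·0.521/1.29×10^-6 = 1.32×10^6 → turbulent
ε/D = 0.18/521 = 3.45×10^-4
Haaland: f = 0.01587
h_f = f(L/D)V²/(2g) = 0.01587·(852/0.521)·3.265²/(2·9.81) = 14.10 m

h_f ≈ 14.1 m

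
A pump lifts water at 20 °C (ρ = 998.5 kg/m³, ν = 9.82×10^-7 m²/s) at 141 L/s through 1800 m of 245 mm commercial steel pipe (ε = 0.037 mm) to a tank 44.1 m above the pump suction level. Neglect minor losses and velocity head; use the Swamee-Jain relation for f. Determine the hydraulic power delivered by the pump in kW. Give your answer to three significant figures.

V = 4Q/(πD²) = 2.991 m/s; Re = 7.46×10^5; ε/D = 1.51×10^-4; f = 0.01451
h_f = f(L/D)V²/2g = 48.59 m
Total head H = z + h_f = 44.1 + 48.59 = 92.69 m
P_hyd = ρgQH = 998.5·9.81·0.141·92.69 = 128.0 kW

P_hyd ≈ 128 kW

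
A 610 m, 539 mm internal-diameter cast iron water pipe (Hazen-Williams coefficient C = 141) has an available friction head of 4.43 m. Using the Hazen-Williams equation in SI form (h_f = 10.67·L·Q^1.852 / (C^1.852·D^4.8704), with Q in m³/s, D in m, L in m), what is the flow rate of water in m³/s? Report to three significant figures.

Rearranging: Q = [h_f·C^1.852·D^4.8704 / (10.67·L)]^(1/1.852)
Q = [4.43·141^1.852·0.539^4.8704 / (10.67·610)]^0.540 = 0.5411 m³/s

Q ≈ 0.541 m³/s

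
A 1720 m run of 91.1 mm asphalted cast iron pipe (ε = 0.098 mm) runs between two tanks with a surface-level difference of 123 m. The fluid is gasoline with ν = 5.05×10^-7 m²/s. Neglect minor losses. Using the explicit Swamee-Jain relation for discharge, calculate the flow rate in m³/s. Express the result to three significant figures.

Swamee-Jain (Type II): Q = -0.965·√(gD⁵h_f/L)·ln[ε/(3.7D) + √(3.17ν²L/(gD³h_f))]
√(gD⁵h_f/L) = √(9.81·0.0911⁵·123/1720) = 0.002098
ε/(3.7D) = 2.91×10^-4; √(3.17ν²L/(gD³h_f)) = 3.90×10^-5
Q = -0.965·0.002098·ln(3.298×10^-4) = 0.01623 m³/s
Check: V = 2.49 m/s, Re = 4.49×10^5, f = 0.02074, h_f = 124 m ≈ 123 m ✓

Q ≈ 0.0162 m³/s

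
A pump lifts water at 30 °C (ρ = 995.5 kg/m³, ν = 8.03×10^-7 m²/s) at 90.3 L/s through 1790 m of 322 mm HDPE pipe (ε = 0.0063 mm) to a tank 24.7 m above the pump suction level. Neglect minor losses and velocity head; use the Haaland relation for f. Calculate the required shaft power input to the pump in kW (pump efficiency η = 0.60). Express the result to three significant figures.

V = 4Q/(πD²) = 1.109 m/s; Re = 4.45×10^5; ε/D = 1.96×10^-5; f = 0.01355
h_f = f(L/D)V²/2g = 4.722 m
Total head H = z + h_f = 24.7 + 4.722 = 29.42 m
P_hyd = ρgQH = 995.5·9.81·0.0903·29.42 = 25.95 kW
P_shaft = P_hyd/η = 25.95/0.60 = 43.24 kW

P_shaft ≈ 43.2 kW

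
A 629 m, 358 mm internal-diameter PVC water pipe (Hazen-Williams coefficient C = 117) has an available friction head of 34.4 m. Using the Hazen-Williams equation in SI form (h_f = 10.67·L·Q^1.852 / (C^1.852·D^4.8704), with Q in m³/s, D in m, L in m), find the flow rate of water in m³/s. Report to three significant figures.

Rearranging: Q = [h_f·C^1.852·D^4.8704 / (10.67·L)]^(1/1.852)
Q = [34.4·117^1.852·0.358^4.8704 / (10.67·629)]^0.540 = 0.4553 m³/s

Q ≈ 0.455 m³/s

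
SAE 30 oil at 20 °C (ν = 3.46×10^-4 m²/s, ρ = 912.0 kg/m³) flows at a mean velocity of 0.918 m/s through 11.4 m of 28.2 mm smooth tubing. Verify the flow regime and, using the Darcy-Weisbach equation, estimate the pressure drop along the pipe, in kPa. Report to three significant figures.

Δp ≈ 133 kPa

Re = VD/ν = 0.918·0.02820/3.46×10^-4 = 74.8 → laminar (Re < 2300)
f = 64/Re = 0.8554
h_f = f(L/D)V²/(2g) = 0.8554·(11.4/0.02820)·0.918²/(2·9.81) = 14.85 m
Δp = ρg·h_f = 912.0·9.81·14.85 = 132.9 kPa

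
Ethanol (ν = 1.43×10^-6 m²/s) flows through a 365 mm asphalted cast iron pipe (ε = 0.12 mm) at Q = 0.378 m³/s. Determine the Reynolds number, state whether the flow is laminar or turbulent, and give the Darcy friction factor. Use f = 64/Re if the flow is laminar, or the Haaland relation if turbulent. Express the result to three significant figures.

V = 4Q/(πD²) = 3.613 m/s
Re = VD/ν = 3.613·0.365/1.43×10^-6 = 9.22×10^5
Re > 4000 → turbulent; ε/D = 3.29×10^-4
Haaland: f = 0.01590

Re ≈ 9.22×10^5; turbulent; f ≈ 0.0159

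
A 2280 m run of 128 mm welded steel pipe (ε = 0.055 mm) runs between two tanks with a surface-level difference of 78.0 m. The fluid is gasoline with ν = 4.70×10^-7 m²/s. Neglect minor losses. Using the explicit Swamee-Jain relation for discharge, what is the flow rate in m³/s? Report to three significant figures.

Q ≈ 0.0289 m³/s

Swamee-Jain (Type II): Q = -0.965·√(gD⁵h_f/L)·ln[ε/(3.7D) + √(3.17ν²L/(gD³h_f))]
√(gD⁵h_f/L) = √(9.81·0.128⁵·78.0/2280) = 0.003396
ε/(3.7D) = 1.16×10^-4; √(3.17ν²L/(gD³h_f)) = 3.15×10^-5
Q = -0.965·0.003396·ln(1.477×10^-4) = 0.02890 m³/s
Check: V = 2.25 m/s, Re = 6.12×10^5, f = 0.01714, h_f = 78.5 m ≈ 78.0 m ✓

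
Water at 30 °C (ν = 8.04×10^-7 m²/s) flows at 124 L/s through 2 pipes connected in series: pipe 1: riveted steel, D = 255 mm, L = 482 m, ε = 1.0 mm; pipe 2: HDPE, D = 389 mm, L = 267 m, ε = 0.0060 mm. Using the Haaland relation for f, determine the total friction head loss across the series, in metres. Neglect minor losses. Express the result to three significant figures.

H ≈ 16.7 m

Pipe 1: V = 2.428 m/s, Re = 7.70×10^5, ε/D = 0.00392, f = 0.02844, h_1 = f(L/D)V²/2g = 16.15 m
Pipe 2: V = 1.043 m/s, Re = 5.05×10^5, ε/D = 1.54×10^-5, f = 0.01322, h_2 = f(L/D)V²/2g = 0.5035 m
Series → Q common, losses add: H = Σh = 16.66 m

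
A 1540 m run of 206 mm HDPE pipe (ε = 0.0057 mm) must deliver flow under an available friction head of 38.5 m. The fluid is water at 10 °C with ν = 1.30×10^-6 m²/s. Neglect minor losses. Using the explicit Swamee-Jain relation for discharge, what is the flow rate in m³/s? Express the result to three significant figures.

Q ≈ 0.0899 m³/s

Swamee-Jain (Type II): Q = -0.965·√(gD⁵h_f/L)·ln[ε/(3.7D) + √(3.17ν²L/(gD³h_f))]
√(gD⁵h_f/L) = √(9.81·0.206⁵·38.5/1540) = 0.009538
ε/(3.7D) = 7.48×10^-6; √(3.17ν²L/(gD³h_f)) = 5.00×10^-5
Q = -0.965·0.009538·ln(5.747×10^-5) = 0.08988 m³/s
Check: V = 2.70 m/s, Re = 4.27×10^5, f = 0.01386, h_f = 38.4 m ≈ 38.5 m ✓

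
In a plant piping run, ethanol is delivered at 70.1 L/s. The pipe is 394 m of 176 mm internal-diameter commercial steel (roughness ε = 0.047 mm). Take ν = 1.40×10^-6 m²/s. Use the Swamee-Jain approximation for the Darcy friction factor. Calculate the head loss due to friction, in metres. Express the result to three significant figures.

V = 4Q/(πD²) = 4·0.0701/(π·0.176²) = 2.881 m/s
Re = VD/ν = 2.881·0.176/1.40×10^-6 = 3.62×10^5 → turbulent
ε/D = 0.047/176 = 2.67×10^-4
Swamee-Jain: f = 0.01653
h_f = f(L/D)V²/(2g) = 0.01653·(394/0.176)·2.881²/(2·9.81) = 15.66 m

h_f ≈ 15.7 m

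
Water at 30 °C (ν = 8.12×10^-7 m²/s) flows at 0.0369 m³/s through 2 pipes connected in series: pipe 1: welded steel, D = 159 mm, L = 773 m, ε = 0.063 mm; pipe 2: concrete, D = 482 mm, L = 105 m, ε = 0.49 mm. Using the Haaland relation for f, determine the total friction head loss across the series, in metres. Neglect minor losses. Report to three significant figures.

H ≈ 14.7 m

Pipe 1: V = 1.858 m/s, Re = 3.64×10^5, ε/D = 3.96×10^-4, f = 0.01720, h_1 = f(L/D)V²/2g = 14.72 m
Pipe 2: V = 0.2022 m/s, Re = 1.20×10^5, ε/D = 0.00102, f = 0.02169, h_2 = f(L/D)V²/2g = 0.009849 m
Series → Q common, losses add: H = Σh = 14.73 m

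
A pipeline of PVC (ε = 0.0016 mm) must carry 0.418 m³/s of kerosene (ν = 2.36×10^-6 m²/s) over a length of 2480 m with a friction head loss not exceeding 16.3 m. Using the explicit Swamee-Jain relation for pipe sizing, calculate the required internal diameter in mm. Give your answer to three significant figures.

Swamee-Jain (Type III): D = 0.66·[ε^1.25·(LQ²/(gh_f))^4.75 + ν·Q^9.4·(L/(gh_f))^5.2]^0.04
LQ²/(gh_f) = 2.710; L/(gh_f) = 15.51
Term 1 = ε^1.25·(…)^4.75 = 6.48×10^-6; Term 2 = ν·Q^9.4·(…)^5.2 = 0.00101
D = 0.66·(6.48×10^-6 + 0.00101)^0.04 = 0.5009 m = 501 mm
Check: V = 2.12 m/s, Re = 4.50×10^5, f = 0.01339, h_f = 15.2 m ≈ 16.3 m ✓

D ≈ 501 mm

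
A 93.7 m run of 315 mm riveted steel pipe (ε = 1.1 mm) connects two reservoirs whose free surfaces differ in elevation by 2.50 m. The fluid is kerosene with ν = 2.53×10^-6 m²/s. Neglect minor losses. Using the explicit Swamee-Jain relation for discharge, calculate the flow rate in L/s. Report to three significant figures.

Swamee-Jain (Type II): Q = -0.965·√(gD⁵h_f/L)·ln[ε/(3.7D) + √(3.17ν²L/(gD³h_f))]
√(gD⁵h_f/L) = √(9.81·0.315⁵·2.50/93.7) = 0.02849
ε/(3.7D) = 9.44×10^-4; √(3.17ν²L/(gD³h_f)) = 4.98×10^-5
Q = -0.965·0.02849·ln(9.936×10^-4) = 0.1901 m³/s
Check: V = 2.44 m/s, Re = 3.04×10^5, f = 0.02786, h_f = 2.51 m ≈ 2.50 m ✓

Q ≈ 190 L/s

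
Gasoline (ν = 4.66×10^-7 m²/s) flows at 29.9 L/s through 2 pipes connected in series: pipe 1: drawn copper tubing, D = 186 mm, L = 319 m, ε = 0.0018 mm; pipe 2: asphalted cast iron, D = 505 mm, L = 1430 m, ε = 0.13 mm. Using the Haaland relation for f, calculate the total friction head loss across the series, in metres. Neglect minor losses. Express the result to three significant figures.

Pipe 1: V = 1.100 m/s, Re = 4.39×10^5, ε/D = 9.68×10^-6, f = 0.01347, h_1 = f(L/D)V²/2g = 1.426 m
Pipe 2: V = 0.1493 m/s, Re = 1.62×10^5, ε/D = 2.57×10^-4, f = 0.01771, h_2 = f(L/D)V²/2g = 0.05696 m
Series → Q common, losses add: H = Σh = 1.483 m

H ≈ 1.48 m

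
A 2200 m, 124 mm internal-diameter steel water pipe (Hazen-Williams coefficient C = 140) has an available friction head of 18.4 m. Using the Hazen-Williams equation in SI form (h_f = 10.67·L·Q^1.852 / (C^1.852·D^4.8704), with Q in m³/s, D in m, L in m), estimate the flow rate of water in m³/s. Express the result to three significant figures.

Q ≈ 0.0122 m³/s

Rearranging: Q = [h_f·C^1.852·D^4.8704 / (10.67·L)]^(1/1.852)
Q = [18.4·140^1.852·0.124^4.8704 / (10.67·2200)]^0.540 = 0.01216 m³/s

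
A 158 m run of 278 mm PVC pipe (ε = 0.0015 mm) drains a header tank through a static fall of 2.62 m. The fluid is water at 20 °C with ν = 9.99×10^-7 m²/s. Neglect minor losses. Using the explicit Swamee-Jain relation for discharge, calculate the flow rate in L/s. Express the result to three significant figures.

Swamee-Jain (Type II): Q = -0.965·√(gD⁵h_f/L)·ln[ε/(3.7D) + √(3.17ν²L/(gD³h_f))]
√(gD⁵h_f/L) = √(9.81·0.278⁵·2.62/158) = 0.01643
ε/(3.7D) = 1.46×10^-6; √(3.17ν²L/(gD³h_f)) = 3.01×10^-5
Q = -0.965·0.01643·ln(3.154×10^-5) = 0.1644 m³/s
Check: V = 2.71 m/s, Re = 7.54×10^5, f = 0.01229, h_f = 2.61 m ≈ 2.62 m ✓

Q ≈ 164 L/s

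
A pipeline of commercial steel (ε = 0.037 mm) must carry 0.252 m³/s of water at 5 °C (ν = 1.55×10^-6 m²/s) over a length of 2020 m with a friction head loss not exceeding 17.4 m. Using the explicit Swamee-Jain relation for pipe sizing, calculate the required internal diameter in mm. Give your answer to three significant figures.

Swamee-Jain (Type III): D = 0.66·[ε^1.25·(LQ²/(gh_f))^4.75 + ν·Q^9.4·(L/(gh_f))^5.2]^0.04
LQ²/(gh_f) = 0.7515; L/(gh_f) = 11.83
Term 1 = ε^1.25·(…)^4.75 = 7.43×10^-7; Term 2 = ν·Q^9.4·(…)^5.2 = 1.39×10^-6
D = 0.66·(7.43×10^-7 + 1.39×10^-6)^0.04 = 0.3915 m = 391 mm
Check: V = 2.09 m/s, Re = 5.29×10^5, f = 0.01431, h_f = 16.5 m ≈ 17.4 m ✓

D ≈ 391 mm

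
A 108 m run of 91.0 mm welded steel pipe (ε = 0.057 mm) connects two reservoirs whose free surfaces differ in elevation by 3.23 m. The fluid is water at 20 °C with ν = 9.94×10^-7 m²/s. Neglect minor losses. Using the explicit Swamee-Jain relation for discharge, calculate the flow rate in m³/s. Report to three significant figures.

Swamee-Jain (Type II): Q = -0.965·√(gD⁵h_f/L)·ln[ε/(3.7D) + √(3.17ν²L/(gD³h_f))]
√(gD⁵h_f/L) = √(9.81·0.0910⁵·3.23/108) = 0.001353
ε/(3.7D) = 1.69×10^-4; √(3.17ν²L/(gD³h_f)) = 1.19×10^-4
Q = -0.965·0.001353·ln(2.883×10^-4) = 0.01064 m³/s
Check: V = 1.64 m/s, Re = 1.50×10^5, f = 0.02007, h_f = 3.25 m ≈ 3.23 m ✓

Q ≈ 0.0106 m³/s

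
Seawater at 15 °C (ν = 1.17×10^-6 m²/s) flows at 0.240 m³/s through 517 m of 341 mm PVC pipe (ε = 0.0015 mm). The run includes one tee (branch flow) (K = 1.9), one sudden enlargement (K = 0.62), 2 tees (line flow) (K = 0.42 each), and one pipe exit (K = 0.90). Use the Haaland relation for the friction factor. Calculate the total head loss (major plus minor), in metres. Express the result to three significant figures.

H_L ≈ 8.00 m

V = 4Q/(πD²) = 2.628 m/s; V²/2g = 0.3520 m
Re = 7.66×10^5, ε/D = 4.40×10^-6 → f = 0.01219 (Haaland)
Major: h_f = f(L/D)·V²/2g = 0.01219·1516·0.3520 = 6.503 m
Minor: ΣK = 4.26; h_m = ΣK·V²/2g = 1.499 m
Total H_L = 6.503 + 1.499 = 8.002 m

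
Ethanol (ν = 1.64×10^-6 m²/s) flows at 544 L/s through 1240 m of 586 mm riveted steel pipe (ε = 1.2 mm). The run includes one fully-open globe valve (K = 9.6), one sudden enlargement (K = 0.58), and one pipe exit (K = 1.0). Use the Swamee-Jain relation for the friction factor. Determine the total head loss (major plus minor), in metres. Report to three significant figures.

V = 4Q/(πD²) = 2.017 m/s; V²/2g = 0.2074 m
Re = 7.21×10^5, ε/D = 0.00205 → f = 0.02391 (Swamee-Jain)
Major: h_f = f(L/D)·V²/2g = 0.02391·2116·0.2074 = 10.49 m
Minor: ΣK = 11.2; h_m = ΣK·V²/2g = 2.318 m
Total H_L = 10.49 + 2.318 = 12.81 m

H_L ≈ 12.8 m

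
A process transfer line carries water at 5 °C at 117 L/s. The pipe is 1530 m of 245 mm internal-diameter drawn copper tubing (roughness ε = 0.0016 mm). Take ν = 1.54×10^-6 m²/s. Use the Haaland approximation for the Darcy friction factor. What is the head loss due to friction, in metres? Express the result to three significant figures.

V = 4Q/(πD²) = 4·0.117/(π·0.245²) = 2.482 m/s
Re = VD/ν = 2.482·0.245/1.54×10^-6 = 3.95×10^5 → turbulent
ε/D = 0.0016/245 = 6.53×10^-6
Haaland: f = 0.01369
h_f = f(L/D)V²/(2g) = 0.01369·(1530/0.245)·2.482²/(2·9.81) = 26.85 m

h_f ≈ 26.8 m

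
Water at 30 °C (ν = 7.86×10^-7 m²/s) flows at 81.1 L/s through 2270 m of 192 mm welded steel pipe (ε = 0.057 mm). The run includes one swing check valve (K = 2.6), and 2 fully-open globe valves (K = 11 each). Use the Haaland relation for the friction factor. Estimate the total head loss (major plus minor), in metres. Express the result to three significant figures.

V = 4Q/(πD²) = 2.801 m/s; V²/2g = 0.3999 m
Re = 6.84×10^5, ε/D = 2.97×10^-4 → f = 0.01584 (Haaland)
Major: h_f = f(L/D)·V²/2g = 0.01584·11823·0.3999 = 74.89 m
Minor: ΣK = 24.6; h_m = ΣK·V²/2g = 9.838 m
Total H_L = 74.89 + 9.838 = 84.73 m

H_L ≈ 84.7 m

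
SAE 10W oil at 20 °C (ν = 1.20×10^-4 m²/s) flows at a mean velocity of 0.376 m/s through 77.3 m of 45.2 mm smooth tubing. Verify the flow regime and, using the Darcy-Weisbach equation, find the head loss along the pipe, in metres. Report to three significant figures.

Re = VD/ν = 0.376·0.04520/1.20×10^-4 = 142 → laminar (Re < 2300)
f = 64/Re = 0.4519
h_f = f(L/D)V²/(2g) = 0.4519·(77.3/0.04520)·0.376²/(2·9.81) = 5.569 m

h_f ≈ 5.57 m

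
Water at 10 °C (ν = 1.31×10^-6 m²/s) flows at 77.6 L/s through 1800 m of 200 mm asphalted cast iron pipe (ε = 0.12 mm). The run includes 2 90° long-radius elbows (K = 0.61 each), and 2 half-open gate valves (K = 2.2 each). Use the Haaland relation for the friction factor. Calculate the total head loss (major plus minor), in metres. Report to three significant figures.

H_L ≈ 53.3 m

V = 4Q/(πD²) = 2.470 m/s; V²/2g = 0.3110 m
Re = 3.77×10^5, ε/D = 6.00×10^-4 → f = 0.01841 (Haaland)
Major: h_f = f(L/D)·V²/2g = 0.01841·9000·0.3110 = 51.52 m
Minor: ΣK = 5.62; h_m = ΣK·V²/2g = 1.748 m
Total H_L = 51.52 + 1.748 = 53.27 m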